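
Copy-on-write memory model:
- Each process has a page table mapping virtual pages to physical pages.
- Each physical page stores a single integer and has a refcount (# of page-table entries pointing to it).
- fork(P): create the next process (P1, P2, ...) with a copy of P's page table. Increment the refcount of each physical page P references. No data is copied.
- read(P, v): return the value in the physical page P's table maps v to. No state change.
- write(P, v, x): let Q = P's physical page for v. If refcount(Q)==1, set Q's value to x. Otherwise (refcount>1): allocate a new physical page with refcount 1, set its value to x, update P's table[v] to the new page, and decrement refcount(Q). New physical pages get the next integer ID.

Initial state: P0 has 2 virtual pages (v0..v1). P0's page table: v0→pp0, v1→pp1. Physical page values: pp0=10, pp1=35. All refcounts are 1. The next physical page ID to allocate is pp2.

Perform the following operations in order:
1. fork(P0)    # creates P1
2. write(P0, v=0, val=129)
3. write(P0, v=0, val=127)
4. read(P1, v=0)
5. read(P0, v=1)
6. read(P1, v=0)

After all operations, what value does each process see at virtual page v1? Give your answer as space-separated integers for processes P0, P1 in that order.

Op 1: fork(P0) -> P1. 2 ppages; refcounts: pp0:2 pp1:2
Op 2: write(P0, v0, 129). refcount(pp0)=2>1 -> COPY to pp2. 3 ppages; refcounts: pp0:1 pp1:2 pp2:1
Op 3: write(P0, v0, 127). refcount(pp2)=1 -> write in place. 3 ppages; refcounts: pp0:1 pp1:2 pp2:1
Op 4: read(P1, v0) -> 10. No state change.
Op 5: read(P0, v1) -> 35. No state change.
Op 6: read(P1, v0) -> 10. No state change.
P0: v1 -> pp1 = 35
P1: v1 -> pp1 = 35

Answer: 35 35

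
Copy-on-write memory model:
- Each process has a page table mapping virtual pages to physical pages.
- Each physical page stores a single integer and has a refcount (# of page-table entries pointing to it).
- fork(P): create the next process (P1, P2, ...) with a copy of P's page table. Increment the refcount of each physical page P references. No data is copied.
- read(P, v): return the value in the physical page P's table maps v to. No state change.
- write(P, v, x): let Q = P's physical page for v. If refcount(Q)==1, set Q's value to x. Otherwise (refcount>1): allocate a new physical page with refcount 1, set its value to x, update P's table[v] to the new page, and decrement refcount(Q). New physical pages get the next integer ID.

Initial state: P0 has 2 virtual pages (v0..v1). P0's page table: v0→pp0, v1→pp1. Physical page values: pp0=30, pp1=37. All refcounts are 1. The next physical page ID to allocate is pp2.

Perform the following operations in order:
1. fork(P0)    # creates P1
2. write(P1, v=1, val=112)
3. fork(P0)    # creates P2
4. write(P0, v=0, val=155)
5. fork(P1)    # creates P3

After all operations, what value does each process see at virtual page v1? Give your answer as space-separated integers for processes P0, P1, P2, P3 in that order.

Answer: 37 112 37 112

Derivation:
Op 1: fork(P0) -> P1. 2 ppages; refcounts: pp0:2 pp1:2
Op 2: write(P1, v1, 112). refcount(pp1)=2>1 -> COPY to pp2. 3 ppages; refcounts: pp0:2 pp1:1 pp2:1
Op 3: fork(P0) -> P2. 3 ppages; refcounts: pp0:3 pp1:2 pp2:1
Op 4: write(P0, v0, 155). refcount(pp0)=3>1 -> COPY to pp3. 4 ppages; refcounts: pp0:2 pp1:2 pp2:1 pp3:1
Op 5: fork(P1) -> P3. 4 ppages; refcounts: pp0:3 pp1:2 pp2:2 pp3:1
P0: v1 -> pp1 = 37
P1: v1 -> pp2 = 112
P2: v1 -> pp1 = 37
P3: v1 -> pp2 = 112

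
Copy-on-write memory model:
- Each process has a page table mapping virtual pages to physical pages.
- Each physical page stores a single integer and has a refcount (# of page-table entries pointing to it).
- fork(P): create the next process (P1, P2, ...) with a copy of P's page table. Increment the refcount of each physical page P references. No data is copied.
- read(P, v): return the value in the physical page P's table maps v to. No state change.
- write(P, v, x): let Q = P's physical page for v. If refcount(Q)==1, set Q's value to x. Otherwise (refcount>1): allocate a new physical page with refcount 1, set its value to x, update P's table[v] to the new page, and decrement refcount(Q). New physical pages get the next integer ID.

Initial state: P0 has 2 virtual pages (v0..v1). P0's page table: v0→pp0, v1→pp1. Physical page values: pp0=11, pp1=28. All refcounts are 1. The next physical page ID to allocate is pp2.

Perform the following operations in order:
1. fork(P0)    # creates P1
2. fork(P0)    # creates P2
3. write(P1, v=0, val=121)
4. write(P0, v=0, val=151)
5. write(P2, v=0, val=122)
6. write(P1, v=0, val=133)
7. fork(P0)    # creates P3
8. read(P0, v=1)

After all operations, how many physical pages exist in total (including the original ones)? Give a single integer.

Answer: 4

Derivation:
Op 1: fork(P0) -> P1. 2 ppages; refcounts: pp0:2 pp1:2
Op 2: fork(P0) -> P2. 2 ppages; refcounts: pp0:3 pp1:3
Op 3: write(P1, v0, 121). refcount(pp0)=3>1 -> COPY to pp2. 3 ppages; refcounts: pp0:2 pp1:3 pp2:1
Op 4: write(P0, v0, 151). refcount(pp0)=2>1 -> COPY to pp3. 4 ppages; refcounts: pp0:1 pp1:3 pp2:1 pp3:1
Op 5: write(P2, v0, 122). refcount(pp0)=1 -> write in place. 4 ppages; refcounts: pp0:1 pp1:3 pp2:1 pp3:1
Op 6: write(P1, v0, 133). refcount(pp2)=1 -> write in place. 4 ppages; refcounts: pp0:1 pp1:3 pp2:1 pp3:1
Op 7: fork(P0) -> P3. 4 ppages; refcounts: pp0:1 pp1:4 pp2:1 pp3:2
Op 8: read(P0, v1) -> 28. No state change.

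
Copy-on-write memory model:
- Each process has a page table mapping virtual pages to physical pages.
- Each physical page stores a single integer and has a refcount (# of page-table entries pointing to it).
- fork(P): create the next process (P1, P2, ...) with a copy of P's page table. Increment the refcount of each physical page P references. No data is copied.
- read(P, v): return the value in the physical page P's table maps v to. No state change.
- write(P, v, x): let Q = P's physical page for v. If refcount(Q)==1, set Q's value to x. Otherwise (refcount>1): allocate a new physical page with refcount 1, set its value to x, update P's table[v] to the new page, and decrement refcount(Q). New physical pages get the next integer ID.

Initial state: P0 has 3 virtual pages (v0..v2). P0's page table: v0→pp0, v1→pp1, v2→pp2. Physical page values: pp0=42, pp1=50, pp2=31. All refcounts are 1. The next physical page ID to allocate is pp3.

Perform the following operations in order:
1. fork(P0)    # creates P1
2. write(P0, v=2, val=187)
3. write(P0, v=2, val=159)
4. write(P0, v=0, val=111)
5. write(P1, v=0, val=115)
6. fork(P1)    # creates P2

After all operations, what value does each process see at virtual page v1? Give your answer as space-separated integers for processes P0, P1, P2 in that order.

Answer: 50 50 50

Derivation:
Op 1: fork(P0) -> P1. 3 ppages; refcounts: pp0:2 pp1:2 pp2:2
Op 2: write(P0, v2, 187). refcount(pp2)=2>1 -> COPY to pp3. 4 ppages; refcounts: pp0:2 pp1:2 pp2:1 pp3:1
Op 3: write(P0, v2, 159). refcount(pp3)=1 -> write in place. 4 ppages; refcounts: pp0:2 pp1:2 pp2:1 pp3:1
Op 4: write(P0, v0, 111). refcount(pp0)=2>1 -> COPY to pp4. 5 ppages; refcounts: pp0:1 pp1:2 pp2:1 pp3:1 pp4:1
Op 5: write(P1, v0, 115). refcount(pp0)=1 -> write in place. 5 ppages; refcounts: pp0:1 pp1:2 pp2:1 pp3:1 pp4:1
Op 6: fork(P1) -> P2. 5 ppages; refcounts: pp0:2 pp1:3 pp2:2 pp3:1 pp4:1
P0: v1 -> pp1 = 50
P1: v1 -> pp1 = 50
P2: v1 -> pp1 = 50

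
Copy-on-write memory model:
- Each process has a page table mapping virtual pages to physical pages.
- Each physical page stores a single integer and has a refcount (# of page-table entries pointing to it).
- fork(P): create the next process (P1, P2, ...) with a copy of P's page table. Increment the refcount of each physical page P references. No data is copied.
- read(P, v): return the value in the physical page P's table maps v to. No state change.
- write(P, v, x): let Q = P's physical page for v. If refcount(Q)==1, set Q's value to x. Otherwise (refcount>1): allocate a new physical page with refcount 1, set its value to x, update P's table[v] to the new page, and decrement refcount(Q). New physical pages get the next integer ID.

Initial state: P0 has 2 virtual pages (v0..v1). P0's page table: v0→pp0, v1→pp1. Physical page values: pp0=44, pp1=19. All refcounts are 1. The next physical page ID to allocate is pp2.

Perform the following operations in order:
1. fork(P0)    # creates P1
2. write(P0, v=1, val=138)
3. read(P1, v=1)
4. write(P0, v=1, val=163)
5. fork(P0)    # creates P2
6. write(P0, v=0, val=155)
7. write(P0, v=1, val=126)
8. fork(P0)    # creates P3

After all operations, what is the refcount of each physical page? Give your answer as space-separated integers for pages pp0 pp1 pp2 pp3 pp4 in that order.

Answer: 2 1 1 2 2

Derivation:
Op 1: fork(P0) -> P1. 2 ppages; refcounts: pp0:2 pp1:2
Op 2: write(P0, v1, 138). refcount(pp1)=2>1 -> COPY to pp2. 3 ppages; refcounts: pp0:2 pp1:1 pp2:1
Op 3: read(P1, v1) -> 19. No state change.
Op 4: write(P0, v1, 163). refcount(pp2)=1 -> write in place. 3 ppages; refcounts: pp0:2 pp1:1 pp2:1
Op 5: fork(P0) -> P2. 3 ppages; refcounts: pp0:3 pp1:1 pp2:2
Op 6: write(P0, v0, 155). refcount(pp0)=3>1 -> COPY to pp3. 4 ppages; refcounts: pp0:2 pp1:1 pp2:2 pp3:1
Op 7: write(P0, v1, 126). refcount(pp2)=2>1 -> COPY to pp4. 5 ppages; refcounts: pp0:2 pp1:1 pp2:1 pp3:1 pp4:1
Op 8: fork(P0) -> P3. 5 ppages; refcounts: pp0:2 pp1:1 pp2:1 pp3:2 pp4:2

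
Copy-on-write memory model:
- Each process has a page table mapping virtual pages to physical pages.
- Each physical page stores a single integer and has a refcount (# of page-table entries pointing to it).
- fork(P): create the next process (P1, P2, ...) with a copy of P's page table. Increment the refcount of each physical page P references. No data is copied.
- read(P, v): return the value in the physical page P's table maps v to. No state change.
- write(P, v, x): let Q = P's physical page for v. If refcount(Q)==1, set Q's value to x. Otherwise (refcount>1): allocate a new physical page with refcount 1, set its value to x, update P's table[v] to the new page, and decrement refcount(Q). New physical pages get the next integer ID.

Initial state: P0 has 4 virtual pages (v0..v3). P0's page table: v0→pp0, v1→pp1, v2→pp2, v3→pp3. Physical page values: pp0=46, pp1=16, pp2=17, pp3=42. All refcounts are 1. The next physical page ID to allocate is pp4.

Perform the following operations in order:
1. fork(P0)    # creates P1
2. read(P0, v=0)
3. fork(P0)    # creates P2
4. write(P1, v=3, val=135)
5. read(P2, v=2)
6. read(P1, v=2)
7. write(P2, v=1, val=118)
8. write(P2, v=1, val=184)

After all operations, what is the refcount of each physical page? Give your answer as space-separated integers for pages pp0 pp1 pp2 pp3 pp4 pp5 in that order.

Answer: 3 2 3 2 1 1

Derivation:
Op 1: fork(P0) -> P1. 4 ppages; refcounts: pp0:2 pp1:2 pp2:2 pp3:2
Op 2: read(P0, v0) -> 46. No state change.
Op 3: fork(P0) -> P2. 4 ppages; refcounts: pp0:3 pp1:3 pp2:3 pp3:3
Op 4: write(P1, v3, 135). refcount(pp3)=3>1 -> COPY to pp4. 5 ppages; refcounts: pp0:3 pp1:3 pp2:3 pp3:2 pp4:1
Op 5: read(P2, v2) -> 17. No state change.
Op 6: read(P1, v2) -> 17. No state change.
Op 7: write(P2, v1, 118). refcount(pp1)=3>1 -> COPY to pp5. 6 ppages; refcounts: pp0:3 pp1:2 pp2:3 pp3:2 pp4:1 pp5:1
Op 8: write(P2, v1, 184). refcount(pp5)=1 -> write in place. 6 ppages; refcounts: pp0:3 pp1:2 pp2:3 pp3:2 pp4:1 pp5:1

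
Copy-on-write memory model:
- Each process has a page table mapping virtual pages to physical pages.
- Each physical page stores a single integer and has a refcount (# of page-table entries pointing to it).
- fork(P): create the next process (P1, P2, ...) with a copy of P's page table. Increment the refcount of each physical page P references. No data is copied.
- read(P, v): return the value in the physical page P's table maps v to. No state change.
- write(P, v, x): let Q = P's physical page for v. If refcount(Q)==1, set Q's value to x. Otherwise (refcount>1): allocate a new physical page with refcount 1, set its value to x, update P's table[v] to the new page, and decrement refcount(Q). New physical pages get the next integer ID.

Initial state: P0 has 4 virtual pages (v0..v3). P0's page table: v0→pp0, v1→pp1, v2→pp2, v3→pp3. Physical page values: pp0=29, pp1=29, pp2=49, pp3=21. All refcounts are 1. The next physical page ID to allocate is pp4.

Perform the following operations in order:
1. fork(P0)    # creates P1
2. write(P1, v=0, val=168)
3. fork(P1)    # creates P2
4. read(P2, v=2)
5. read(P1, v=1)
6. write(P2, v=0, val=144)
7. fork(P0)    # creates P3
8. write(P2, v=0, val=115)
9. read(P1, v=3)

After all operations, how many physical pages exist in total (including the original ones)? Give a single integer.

Op 1: fork(P0) -> P1. 4 ppages; refcounts: pp0:2 pp1:2 pp2:2 pp3:2
Op 2: write(P1, v0, 168). refcount(pp0)=2>1 -> COPY to pp4. 5 ppages; refcounts: pp0:1 pp1:2 pp2:2 pp3:2 pp4:1
Op 3: fork(P1) -> P2. 5 ppages; refcounts: pp0:1 pp1:3 pp2:3 pp3:3 pp4:2
Op 4: read(P2, v2) -> 49. No state change.
Op 5: read(P1, v1) -> 29. No state change.
Op 6: write(P2, v0, 144). refcount(pp4)=2>1 -> COPY to pp5. 6 ppages; refcounts: pp0:1 pp1:3 pp2:3 pp3:3 pp4:1 pp5:1
Op 7: fork(P0) -> P3. 6 ppages; refcounts: pp0:2 pp1:4 pp2:4 pp3:4 pp4:1 pp5:1
Op 8: write(P2, v0, 115). refcount(pp5)=1 -> write in place. 6 ppages; refcounts: pp0:2 pp1:4 pp2:4 pp3:4 pp4:1 pp5:1
Op 9: read(P1, v3) -> 21. No state change.

Answer: 6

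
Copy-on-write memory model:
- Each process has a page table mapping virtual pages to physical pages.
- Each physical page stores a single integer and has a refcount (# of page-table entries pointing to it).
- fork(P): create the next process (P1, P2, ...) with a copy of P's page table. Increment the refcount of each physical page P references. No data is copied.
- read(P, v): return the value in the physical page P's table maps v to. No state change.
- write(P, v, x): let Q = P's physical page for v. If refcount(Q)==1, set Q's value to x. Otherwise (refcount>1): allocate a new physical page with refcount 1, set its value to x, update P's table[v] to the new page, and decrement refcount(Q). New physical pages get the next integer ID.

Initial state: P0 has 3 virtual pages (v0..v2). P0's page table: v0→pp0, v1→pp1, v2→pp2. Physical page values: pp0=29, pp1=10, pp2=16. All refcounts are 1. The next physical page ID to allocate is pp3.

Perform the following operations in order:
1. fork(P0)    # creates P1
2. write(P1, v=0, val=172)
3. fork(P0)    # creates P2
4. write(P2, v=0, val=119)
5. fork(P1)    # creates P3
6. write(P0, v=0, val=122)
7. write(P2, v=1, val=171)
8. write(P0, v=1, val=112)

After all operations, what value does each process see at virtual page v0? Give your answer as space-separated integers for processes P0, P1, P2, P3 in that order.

Answer: 122 172 119 172

Derivation:
Op 1: fork(P0) -> P1. 3 ppages; refcounts: pp0:2 pp1:2 pp2:2
Op 2: write(P1, v0, 172). refcount(pp0)=2>1 -> COPY to pp3. 4 ppages; refcounts: pp0:1 pp1:2 pp2:2 pp3:1
Op 3: fork(P0) -> P2. 4 ppages; refcounts: pp0:2 pp1:3 pp2:3 pp3:1
Op 4: write(P2, v0, 119). refcount(pp0)=2>1 -> COPY to pp4. 5 ppages; refcounts: pp0:1 pp1:3 pp2:3 pp3:1 pp4:1
Op 5: fork(P1) -> P3. 5 ppages; refcounts: pp0:1 pp1:4 pp2:4 pp3:2 pp4:1
Op 6: write(P0, v0, 122). refcount(pp0)=1 -> write in place. 5 ppages; refcounts: pp0:1 pp1:4 pp2:4 pp3:2 pp4:1
Op 7: write(P2, v1, 171). refcount(pp1)=4>1 -> COPY to pp5. 6 ppages; refcounts: pp0:1 pp1:3 pp2:4 pp3:2 pp4:1 pp5:1
Op 8: write(P0, v1, 112). refcount(pp1)=3>1 -> COPY to pp6. 7 ppages; refcounts: pp0:1 pp1:2 pp2:4 pp3:2 pp4:1 pp5:1 pp6:1
P0: v0 -> pp0 = 122
P1: v0 -> pp3 = 172
P2: v0 -> pp4 = 119
P3: v0 -> pp3 = 172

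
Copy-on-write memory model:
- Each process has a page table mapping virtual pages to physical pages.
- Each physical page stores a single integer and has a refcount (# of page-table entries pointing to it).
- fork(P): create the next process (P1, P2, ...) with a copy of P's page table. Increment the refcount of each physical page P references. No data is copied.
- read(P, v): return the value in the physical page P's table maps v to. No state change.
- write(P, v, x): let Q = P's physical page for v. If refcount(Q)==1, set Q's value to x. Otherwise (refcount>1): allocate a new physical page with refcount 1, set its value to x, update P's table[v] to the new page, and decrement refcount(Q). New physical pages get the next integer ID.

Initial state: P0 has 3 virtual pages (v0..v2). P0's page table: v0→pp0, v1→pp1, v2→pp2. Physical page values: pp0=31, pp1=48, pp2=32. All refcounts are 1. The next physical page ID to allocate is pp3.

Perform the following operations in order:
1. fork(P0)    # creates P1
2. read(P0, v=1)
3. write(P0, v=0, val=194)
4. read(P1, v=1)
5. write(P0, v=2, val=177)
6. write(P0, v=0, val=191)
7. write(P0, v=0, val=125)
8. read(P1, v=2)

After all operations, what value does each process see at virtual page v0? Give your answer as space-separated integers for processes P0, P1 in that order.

Answer: 125 31

Derivation:
Op 1: fork(P0) -> P1. 3 ppages; refcounts: pp0:2 pp1:2 pp2:2
Op 2: read(P0, v1) -> 48. No state change.
Op 3: write(P0, v0, 194). refcount(pp0)=2>1 -> COPY to pp3. 4 ppages; refcounts: pp0:1 pp1:2 pp2:2 pp3:1
Op 4: read(P1, v1) -> 48. No state change.
Op 5: write(P0, v2, 177). refcount(pp2)=2>1 -> COPY to pp4. 5 ppages; refcounts: pp0:1 pp1:2 pp2:1 pp3:1 pp4:1
Op 6: write(P0, v0, 191). refcount(pp3)=1 -> write in place. 5 ppages; refcounts: pp0:1 pp1:2 pp2:1 pp3:1 pp4:1
Op 7: write(P0, v0, 125). refcount(pp3)=1 -> write in place. 5 ppages; refcounts: pp0:1 pp1:2 pp2:1 pp3:1 pp4:1
Op 8: read(P1, v2) -> 32. No state change.
P0: v0 -> pp3 = 125
P1: v0 -> pp0 = 31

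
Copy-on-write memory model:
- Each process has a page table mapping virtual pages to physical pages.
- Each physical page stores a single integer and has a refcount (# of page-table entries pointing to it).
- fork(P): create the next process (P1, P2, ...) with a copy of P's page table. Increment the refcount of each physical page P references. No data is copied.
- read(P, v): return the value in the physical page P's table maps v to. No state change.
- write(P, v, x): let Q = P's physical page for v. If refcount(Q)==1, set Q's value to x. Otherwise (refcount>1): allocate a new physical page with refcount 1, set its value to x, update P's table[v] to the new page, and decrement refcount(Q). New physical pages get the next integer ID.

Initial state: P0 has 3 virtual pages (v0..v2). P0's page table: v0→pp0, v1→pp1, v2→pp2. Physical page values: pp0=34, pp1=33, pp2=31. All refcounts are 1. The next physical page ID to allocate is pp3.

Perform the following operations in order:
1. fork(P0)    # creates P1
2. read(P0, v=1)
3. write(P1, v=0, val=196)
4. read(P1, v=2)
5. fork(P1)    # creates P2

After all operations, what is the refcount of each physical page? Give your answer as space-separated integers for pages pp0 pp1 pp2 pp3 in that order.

Answer: 1 3 3 2

Derivation:
Op 1: fork(P0) -> P1. 3 ppages; refcounts: pp0:2 pp1:2 pp2:2
Op 2: read(P0, v1) -> 33. No state change.
Op 3: write(P1, v0, 196). refcount(pp0)=2>1 -> COPY to pp3. 4 ppages; refcounts: pp0:1 pp1:2 pp2:2 pp3:1
Op 4: read(P1, v2) -> 31. No state change.
Op 5: fork(P1) -> P2. 4 ppages; refcounts: pp0:1 pp1:3 pp2:3 pp3:2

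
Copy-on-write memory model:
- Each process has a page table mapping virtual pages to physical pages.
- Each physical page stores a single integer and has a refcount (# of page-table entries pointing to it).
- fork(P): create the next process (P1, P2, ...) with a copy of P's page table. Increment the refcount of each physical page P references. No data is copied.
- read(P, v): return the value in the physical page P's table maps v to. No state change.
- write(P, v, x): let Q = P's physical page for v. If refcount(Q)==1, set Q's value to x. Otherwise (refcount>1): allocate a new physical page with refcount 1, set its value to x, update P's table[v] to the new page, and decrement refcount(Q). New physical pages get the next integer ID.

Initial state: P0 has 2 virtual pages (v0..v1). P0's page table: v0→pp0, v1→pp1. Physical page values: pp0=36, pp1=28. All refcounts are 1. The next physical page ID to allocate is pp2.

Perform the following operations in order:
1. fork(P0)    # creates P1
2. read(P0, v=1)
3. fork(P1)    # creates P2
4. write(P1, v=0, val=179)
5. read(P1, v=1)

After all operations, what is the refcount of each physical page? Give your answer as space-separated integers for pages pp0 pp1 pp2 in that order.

Answer: 2 3 1

Derivation:
Op 1: fork(P0) -> P1. 2 ppages; refcounts: pp0:2 pp1:2
Op 2: read(P0, v1) -> 28. No state change.
Op 3: fork(P1) -> P2. 2 ppages; refcounts: pp0:3 pp1:3
Op 4: write(P1, v0, 179). refcount(pp0)=3>1 -> COPY to pp2. 3 ppages; refcounts: pp0:2 pp1:3 pp2:1
Op 5: read(P1, v1) -> 28. No state change.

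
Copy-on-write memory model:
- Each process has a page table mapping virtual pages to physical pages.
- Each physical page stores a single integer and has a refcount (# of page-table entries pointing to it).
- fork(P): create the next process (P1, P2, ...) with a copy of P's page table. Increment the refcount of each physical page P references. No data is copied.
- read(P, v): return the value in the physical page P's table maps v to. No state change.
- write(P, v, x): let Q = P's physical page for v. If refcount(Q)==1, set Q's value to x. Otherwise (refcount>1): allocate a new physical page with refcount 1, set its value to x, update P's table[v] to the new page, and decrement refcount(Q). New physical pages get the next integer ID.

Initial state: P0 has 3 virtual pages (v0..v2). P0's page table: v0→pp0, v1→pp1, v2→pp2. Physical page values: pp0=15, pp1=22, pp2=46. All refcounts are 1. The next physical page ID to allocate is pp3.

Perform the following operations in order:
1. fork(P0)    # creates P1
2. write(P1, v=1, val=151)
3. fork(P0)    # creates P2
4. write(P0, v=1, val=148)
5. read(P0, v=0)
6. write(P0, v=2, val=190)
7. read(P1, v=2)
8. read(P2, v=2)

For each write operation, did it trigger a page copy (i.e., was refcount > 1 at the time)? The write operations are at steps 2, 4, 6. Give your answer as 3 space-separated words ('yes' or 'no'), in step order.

Op 1: fork(P0) -> P1. 3 ppages; refcounts: pp0:2 pp1:2 pp2:2
Op 2: write(P1, v1, 151). refcount(pp1)=2>1 -> COPY to pp3. 4 ppages; refcounts: pp0:2 pp1:1 pp2:2 pp3:1
Op 3: fork(P0) -> P2. 4 ppages; refcounts: pp0:3 pp1:2 pp2:3 pp3:1
Op 4: write(P0, v1, 148). refcount(pp1)=2>1 -> COPY to pp4. 5 ppages; refcounts: pp0:3 pp1:1 pp2:3 pp3:1 pp4:1
Op 5: read(P0, v0) -> 15. No state change.
Op 6: write(P0, v2, 190). refcount(pp2)=3>1 -> COPY to pp5. 6 ppages; refcounts: pp0:3 pp1:1 pp2:2 pp3:1 pp4:1 pp5:1
Op 7: read(P1, v2) -> 46. No state change.
Op 8: read(P2, v2) -> 46. No state change.

yes yes yes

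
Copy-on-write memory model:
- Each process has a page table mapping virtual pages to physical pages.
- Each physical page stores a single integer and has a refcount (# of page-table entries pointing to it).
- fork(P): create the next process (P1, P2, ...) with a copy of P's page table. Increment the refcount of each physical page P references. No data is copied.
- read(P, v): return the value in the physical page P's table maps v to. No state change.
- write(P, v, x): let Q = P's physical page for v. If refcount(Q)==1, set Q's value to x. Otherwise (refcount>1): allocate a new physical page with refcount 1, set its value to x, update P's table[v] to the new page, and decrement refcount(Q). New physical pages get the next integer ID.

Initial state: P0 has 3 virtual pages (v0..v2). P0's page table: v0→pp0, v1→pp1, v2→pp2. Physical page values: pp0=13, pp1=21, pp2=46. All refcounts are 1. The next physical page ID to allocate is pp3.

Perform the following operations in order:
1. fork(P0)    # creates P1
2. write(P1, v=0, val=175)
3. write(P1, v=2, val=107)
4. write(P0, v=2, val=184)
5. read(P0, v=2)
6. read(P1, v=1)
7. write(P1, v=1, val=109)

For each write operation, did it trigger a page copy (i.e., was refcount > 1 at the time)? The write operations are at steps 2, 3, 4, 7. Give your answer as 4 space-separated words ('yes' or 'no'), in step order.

Op 1: fork(P0) -> P1. 3 ppages; refcounts: pp0:2 pp1:2 pp2:2
Op 2: write(P1, v0, 175). refcount(pp0)=2>1 -> COPY to pp3. 4 ppages; refcounts: pp0:1 pp1:2 pp2:2 pp3:1
Op 3: write(P1, v2, 107). refcount(pp2)=2>1 -> COPY to pp4. 5 ppages; refcounts: pp0:1 pp1:2 pp2:1 pp3:1 pp4:1
Op 4: write(P0, v2, 184). refcount(pp2)=1 -> write in place. 5 ppages; refcounts: pp0:1 pp1:2 pp2:1 pp3:1 pp4:1
Op 5: read(P0, v2) -> 184. No state change.
Op 6: read(P1, v1) -> 21. No state change.
Op 7: write(P1, v1, 109). refcount(pp1)=2>1 -> COPY to pp5. 6 ppages; refcounts: pp0:1 pp1:1 pp2:1 pp3:1 pp4:1 pp5:1

yes yes no yes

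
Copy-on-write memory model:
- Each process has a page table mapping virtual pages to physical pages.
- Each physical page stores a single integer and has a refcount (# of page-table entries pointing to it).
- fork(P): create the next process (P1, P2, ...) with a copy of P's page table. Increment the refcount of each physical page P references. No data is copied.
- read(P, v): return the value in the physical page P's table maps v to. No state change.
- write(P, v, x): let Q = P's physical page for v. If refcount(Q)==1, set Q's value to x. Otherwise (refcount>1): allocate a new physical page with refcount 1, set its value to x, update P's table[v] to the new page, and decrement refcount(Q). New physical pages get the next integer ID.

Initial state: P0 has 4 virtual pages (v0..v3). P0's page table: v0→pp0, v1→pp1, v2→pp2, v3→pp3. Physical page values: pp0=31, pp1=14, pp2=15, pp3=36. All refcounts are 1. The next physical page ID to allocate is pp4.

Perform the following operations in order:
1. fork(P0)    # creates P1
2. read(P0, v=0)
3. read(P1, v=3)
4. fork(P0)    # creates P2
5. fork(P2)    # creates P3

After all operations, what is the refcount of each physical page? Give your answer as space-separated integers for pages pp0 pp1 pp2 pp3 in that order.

Answer: 4 4 4 4

Derivation:
Op 1: fork(P0) -> P1. 4 ppages; refcounts: pp0:2 pp1:2 pp2:2 pp3:2
Op 2: read(P0, v0) -> 31. No state change.
Op 3: read(P1, v3) -> 36. No state change.
Op 4: fork(P0) -> P2. 4 ppages; refcounts: pp0:3 pp1:3 pp2:3 pp3:3
Op 5: fork(P2) -> P3. 4 ppages; refcounts: pp0:4 pp1:4 pp2:4 pp3:4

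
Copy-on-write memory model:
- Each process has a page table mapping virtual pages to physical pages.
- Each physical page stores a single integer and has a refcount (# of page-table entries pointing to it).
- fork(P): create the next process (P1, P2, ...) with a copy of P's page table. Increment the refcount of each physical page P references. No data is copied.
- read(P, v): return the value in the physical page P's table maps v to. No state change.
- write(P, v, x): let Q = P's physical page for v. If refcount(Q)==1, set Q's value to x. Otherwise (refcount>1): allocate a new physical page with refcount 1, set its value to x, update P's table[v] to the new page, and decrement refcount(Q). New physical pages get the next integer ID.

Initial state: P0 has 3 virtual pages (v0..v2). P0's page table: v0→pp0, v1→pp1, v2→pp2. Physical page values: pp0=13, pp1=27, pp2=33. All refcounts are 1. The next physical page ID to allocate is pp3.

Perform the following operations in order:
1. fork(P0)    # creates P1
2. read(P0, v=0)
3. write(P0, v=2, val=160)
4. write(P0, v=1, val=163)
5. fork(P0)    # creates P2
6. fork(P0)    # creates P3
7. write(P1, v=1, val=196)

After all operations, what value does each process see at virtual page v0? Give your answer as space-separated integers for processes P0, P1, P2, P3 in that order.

Answer: 13 13 13 13

Derivation:
Op 1: fork(P0) -> P1. 3 ppages; refcounts: pp0:2 pp1:2 pp2:2
Op 2: read(P0, v0) -> 13. No state change.
Op 3: write(P0, v2, 160). refcount(pp2)=2>1 -> COPY to pp3. 4 ppages; refcounts: pp0:2 pp1:2 pp2:1 pp3:1
Op 4: write(P0, v1, 163). refcount(pp1)=2>1 -> COPY to pp4. 5 ppages; refcounts: pp0:2 pp1:1 pp2:1 pp3:1 pp4:1
Op 5: fork(P0) -> P2. 5 ppages; refcounts: pp0:3 pp1:1 pp2:1 pp3:2 pp4:2
Op 6: fork(P0) -> P3. 5 ppages; refcounts: pp0:4 pp1:1 pp2:1 pp3:3 pp4:3
Op 7: write(P1, v1, 196). refcount(pp1)=1 -> write in place. 5 ppages; refcounts: pp0:4 pp1:1 pp2:1 pp3:3 pp4:3
P0: v0 -> pp0 = 13
P1: v0 -> pp0 = 13
P2: v0 -> pp0 = 13
P3: v0 -> pp0 = 13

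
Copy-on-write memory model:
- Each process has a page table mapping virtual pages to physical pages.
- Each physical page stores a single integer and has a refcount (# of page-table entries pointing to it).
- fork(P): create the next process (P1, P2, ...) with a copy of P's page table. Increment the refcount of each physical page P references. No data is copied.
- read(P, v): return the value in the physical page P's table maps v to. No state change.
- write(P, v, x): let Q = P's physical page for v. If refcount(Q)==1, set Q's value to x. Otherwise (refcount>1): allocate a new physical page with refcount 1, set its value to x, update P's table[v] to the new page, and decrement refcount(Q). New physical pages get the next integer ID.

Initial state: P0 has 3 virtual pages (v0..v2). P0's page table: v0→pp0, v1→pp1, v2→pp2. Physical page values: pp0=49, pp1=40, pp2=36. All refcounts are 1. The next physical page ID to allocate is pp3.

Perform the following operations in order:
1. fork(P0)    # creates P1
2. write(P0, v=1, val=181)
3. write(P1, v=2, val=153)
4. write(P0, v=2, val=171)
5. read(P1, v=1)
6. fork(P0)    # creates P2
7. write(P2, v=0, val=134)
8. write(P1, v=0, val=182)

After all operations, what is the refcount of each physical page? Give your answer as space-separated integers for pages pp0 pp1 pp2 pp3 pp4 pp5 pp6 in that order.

Op 1: fork(P0) -> P1. 3 ppages; refcounts: pp0:2 pp1:2 pp2:2
Op 2: write(P0, v1, 181). refcount(pp1)=2>1 -> COPY to pp3. 4 ppages; refcounts: pp0:2 pp1:1 pp2:2 pp3:1
Op 3: write(P1, v2, 153). refcount(pp2)=2>1 -> COPY to pp4. 5 ppages; refcounts: pp0:2 pp1:1 pp2:1 pp3:1 pp4:1
Op 4: write(P0, v2, 171). refcount(pp2)=1 -> write in place. 5 ppages; refcounts: pp0:2 pp1:1 pp2:1 pp3:1 pp4:1
Op 5: read(P1, v1) -> 40. No state change.
Op 6: fork(P0) -> P2. 5 ppages; refcounts: pp0:3 pp1:1 pp2:2 pp3:2 pp4:1
Op 7: write(P2, v0, 134). refcount(pp0)=3>1 -> COPY to pp5. 6 ppages; refcounts: pp0:2 pp1:1 pp2:2 pp3:2 pp4:1 pp5:1
Op 8: write(P1, v0, 182). refcount(pp0)=2>1 -> COPY to pp6. 7 ppages; refcounts: pp0:1 pp1:1 pp2:2 pp3:2 pp4:1 pp5:1 pp6:1

Answer: 1 1 2 2 1 1 1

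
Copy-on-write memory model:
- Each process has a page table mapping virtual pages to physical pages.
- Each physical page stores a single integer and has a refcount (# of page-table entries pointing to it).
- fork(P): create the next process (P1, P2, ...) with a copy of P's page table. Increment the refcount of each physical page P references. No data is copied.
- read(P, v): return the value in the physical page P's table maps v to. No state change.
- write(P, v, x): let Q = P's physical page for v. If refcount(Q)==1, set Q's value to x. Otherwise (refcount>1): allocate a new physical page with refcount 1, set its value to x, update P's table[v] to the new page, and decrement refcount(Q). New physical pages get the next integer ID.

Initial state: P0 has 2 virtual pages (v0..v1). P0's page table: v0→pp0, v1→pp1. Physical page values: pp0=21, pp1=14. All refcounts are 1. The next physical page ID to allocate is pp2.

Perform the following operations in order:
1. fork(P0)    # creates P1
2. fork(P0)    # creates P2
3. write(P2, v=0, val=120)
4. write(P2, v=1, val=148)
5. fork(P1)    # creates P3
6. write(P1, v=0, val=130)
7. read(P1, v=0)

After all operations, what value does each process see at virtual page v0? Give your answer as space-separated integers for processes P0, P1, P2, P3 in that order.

Answer: 21 130 120 21

Derivation:
Op 1: fork(P0) -> P1. 2 ppages; refcounts: pp0:2 pp1:2
Op 2: fork(P0) -> P2. 2 ppages; refcounts: pp0:3 pp1:3
Op 3: write(P2, v0, 120). refcount(pp0)=3>1 -> COPY to pp2. 3 ppages; refcounts: pp0:2 pp1:3 pp2:1
Op 4: write(P2, v1, 148). refcount(pp1)=3>1 -> COPY to pp3. 4 ppages; refcounts: pp0:2 pp1:2 pp2:1 pp3:1
Op 5: fork(P1) -> P3. 4 ppages; refcounts: pp0:3 pp1:3 pp2:1 pp3:1
Op 6: write(P1, v0, 130). refcount(pp0)=3>1 -> COPY to pp4. 5 ppages; refcounts: pp0:2 pp1:3 pp2:1 pp3:1 pp4:1
Op 7: read(P1, v0) -> 130. No state change.
P0: v0 -> pp0 = 21
P1: v0 -> pp4 = 130
P2: v0 -> pp2 = 120
P3: v0 -> pp0 = 21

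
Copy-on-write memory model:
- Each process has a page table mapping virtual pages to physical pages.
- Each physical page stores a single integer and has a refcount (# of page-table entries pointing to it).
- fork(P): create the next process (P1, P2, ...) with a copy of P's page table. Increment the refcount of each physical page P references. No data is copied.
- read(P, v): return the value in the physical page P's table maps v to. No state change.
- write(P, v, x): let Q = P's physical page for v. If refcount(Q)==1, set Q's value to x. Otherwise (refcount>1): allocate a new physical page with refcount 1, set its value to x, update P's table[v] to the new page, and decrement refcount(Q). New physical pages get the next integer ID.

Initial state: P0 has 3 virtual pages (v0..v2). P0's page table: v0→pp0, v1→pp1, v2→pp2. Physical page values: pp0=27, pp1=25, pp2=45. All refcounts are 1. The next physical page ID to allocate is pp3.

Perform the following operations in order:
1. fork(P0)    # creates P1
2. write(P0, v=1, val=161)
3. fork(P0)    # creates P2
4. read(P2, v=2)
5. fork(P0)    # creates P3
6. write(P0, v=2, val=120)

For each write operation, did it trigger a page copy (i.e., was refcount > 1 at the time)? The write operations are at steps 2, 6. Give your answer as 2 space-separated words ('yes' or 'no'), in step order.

Op 1: fork(P0) -> P1. 3 ppages; refcounts: pp0:2 pp1:2 pp2:2
Op 2: write(P0, v1, 161). refcount(pp1)=2>1 -> COPY to pp3. 4 ppages; refcounts: pp0:2 pp1:1 pp2:2 pp3:1
Op 3: fork(P0) -> P2. 4 ppages; refcounts: pp0:3 pp1:1 pp2:3 pp3:2
Op 4: read(P2, v2) -> 45. No state change.
Op 5: fork(P0) -> P3. 4 ppages; refcounts: pp0:4 pp1:1 pp2:4 pp3:3
Op 6: write(P0, v2, 120). refcount(pp2)=4>1 -> COPY to pp4. 5 ppages; refcounts: pp0:4 pp1:1 pp2:3 pp3:3 pp4:1

yes yes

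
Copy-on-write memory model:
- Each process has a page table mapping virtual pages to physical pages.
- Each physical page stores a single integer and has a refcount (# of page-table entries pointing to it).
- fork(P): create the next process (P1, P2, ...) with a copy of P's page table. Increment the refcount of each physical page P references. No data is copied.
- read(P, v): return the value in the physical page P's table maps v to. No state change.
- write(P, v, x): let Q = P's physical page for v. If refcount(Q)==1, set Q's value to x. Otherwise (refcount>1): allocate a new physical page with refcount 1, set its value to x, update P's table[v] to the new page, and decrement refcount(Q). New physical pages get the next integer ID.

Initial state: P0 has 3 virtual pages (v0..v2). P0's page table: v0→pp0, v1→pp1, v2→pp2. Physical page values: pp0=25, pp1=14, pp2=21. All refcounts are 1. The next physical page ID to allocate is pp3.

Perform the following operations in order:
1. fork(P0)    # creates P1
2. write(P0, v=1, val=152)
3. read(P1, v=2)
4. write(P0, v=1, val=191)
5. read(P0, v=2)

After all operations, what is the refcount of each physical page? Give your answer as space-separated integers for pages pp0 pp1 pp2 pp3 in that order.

Answer: 2 1 2 1

Derivation:
Op 1: fork(P0) -> P1. 3 ppages; refcounts: pp0:2 pp1:2 pp2:2
Op 2: write(P0, v1, 152). refcount(pp1)=2>1 -> COPY to pp3. 4 ppages; refcounts: pp0:2 pp1:1 pp2:2 pp3:1
Op 3: read(P1, v2) -> 21. No state change.
Op 4: write(P0, v1, 191). refcount(pp3)=1 -> write in place. 4 ppages; refcounts: pp0:2 pp1:1 pp2:2 pp3:1
Op 5: read(P0, v2) -> 21. No state change.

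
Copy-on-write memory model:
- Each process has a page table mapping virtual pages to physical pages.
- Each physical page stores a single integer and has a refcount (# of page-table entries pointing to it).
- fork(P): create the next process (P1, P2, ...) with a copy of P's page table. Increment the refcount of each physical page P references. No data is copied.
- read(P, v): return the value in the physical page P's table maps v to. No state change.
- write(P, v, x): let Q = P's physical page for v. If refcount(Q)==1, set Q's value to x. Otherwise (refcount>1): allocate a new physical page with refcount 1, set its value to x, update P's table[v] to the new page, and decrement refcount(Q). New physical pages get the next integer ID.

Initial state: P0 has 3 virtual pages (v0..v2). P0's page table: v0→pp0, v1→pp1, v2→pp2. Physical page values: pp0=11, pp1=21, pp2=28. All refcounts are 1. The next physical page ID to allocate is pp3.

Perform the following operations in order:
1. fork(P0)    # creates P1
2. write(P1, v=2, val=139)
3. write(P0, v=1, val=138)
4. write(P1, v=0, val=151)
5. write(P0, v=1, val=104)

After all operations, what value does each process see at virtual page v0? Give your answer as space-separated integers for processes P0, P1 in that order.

Op 1: fork(P0) -> P1. 3 ppages; refcounts: pp0:2 pp1:2 pp2:2
Op 2: write(P1, v2, 139). refcount(pp2)=2>1 -> COPY to pp3. 4 ppages; refcounts: pp0:2 pp1:2 pp2:1 pp3:1
Op 3: write(P0, v1, 138). refcount(pp1)=2>1 -> COPY to pp4. 5 ppages; refcounts: pp0:2 pp1:1 pp2:1 pp3:1 pp4:1
Op 4: write(P1, v0, 151). refcount(pp0)=2>1 -> COPY to pp5. 6 ppages; refcounts: pp0:1 pp1:1 pp2:1 pp3:1 pp4:1 pp5:1
Op 5: write(P0, v1, 104). refcount(pp4)=1 -> write in place. 6 ppages; refcounts: pp0:1 pp1:1 pp2:1 pp3:1 pp4:1 pp5:1
P0: v0 -> pp0 = 11
P1: v0 -> pp5 = 151

Answer: 11 151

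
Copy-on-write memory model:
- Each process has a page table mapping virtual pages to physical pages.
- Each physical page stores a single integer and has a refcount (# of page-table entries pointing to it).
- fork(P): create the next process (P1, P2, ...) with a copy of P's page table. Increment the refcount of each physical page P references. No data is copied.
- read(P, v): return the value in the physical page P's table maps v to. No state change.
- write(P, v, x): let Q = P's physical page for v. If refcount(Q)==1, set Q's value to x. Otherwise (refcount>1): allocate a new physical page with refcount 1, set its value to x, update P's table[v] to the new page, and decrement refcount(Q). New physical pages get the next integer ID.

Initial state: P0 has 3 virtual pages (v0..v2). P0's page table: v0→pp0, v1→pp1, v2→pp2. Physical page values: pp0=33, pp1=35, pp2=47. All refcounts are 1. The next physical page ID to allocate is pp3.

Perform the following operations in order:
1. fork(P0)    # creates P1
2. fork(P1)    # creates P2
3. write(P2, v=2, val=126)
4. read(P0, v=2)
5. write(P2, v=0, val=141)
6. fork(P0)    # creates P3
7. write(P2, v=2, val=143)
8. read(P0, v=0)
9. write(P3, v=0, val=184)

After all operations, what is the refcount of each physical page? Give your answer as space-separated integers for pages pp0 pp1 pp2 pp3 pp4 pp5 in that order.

Answer: 2 4 3 1 1 1

Derivation:
Op 1: fork(P0) -> P1. 3 ppages; refcounts: pp0:2 pp1:2 pp2:2
Op 2: fork(P1) -> P2. 3 ppages; refcounts: pp0:3 pp1:3 pp2:3
Op 3: write(P2, v2, 126). refcount(pp2)=3>1 -> COPY to pp3. 4 ppages; refcounts: pp0:3 pp1:3 pp2:2 pp3:1
Op 4: read(P0, v2) -> 47. No state change.
Op 5: write(P2, v0, 141). refcount(pp0)=3>1 -> COPY to pp4. 5 ppages; refcounts: pp0:2 pp1:3 pp2:2 pp3:1 pp4:1
Op 6: fork(P0) -> P3. 5 ppages; refcounts: pp0:3 pp1:4 pp2:3 pp3:1 pp4:1
Op 7: write(P2, v2, 143). refcount(pp3)=1 -> write in place. 5 ppages; refcounts: pp0:3 pp1:4 pp2:3 pp3:1 pp4:1
Op 8: read(P0, v0) -> 33. No state change.
Op 9: write(P3, v0, 184). refcount(pp0)=3>1 -> COPY to pp5. 6 ppages; refcounts: pp0:2 pp1:4 pp2:3 pp3:1 pp4:1 pp5:1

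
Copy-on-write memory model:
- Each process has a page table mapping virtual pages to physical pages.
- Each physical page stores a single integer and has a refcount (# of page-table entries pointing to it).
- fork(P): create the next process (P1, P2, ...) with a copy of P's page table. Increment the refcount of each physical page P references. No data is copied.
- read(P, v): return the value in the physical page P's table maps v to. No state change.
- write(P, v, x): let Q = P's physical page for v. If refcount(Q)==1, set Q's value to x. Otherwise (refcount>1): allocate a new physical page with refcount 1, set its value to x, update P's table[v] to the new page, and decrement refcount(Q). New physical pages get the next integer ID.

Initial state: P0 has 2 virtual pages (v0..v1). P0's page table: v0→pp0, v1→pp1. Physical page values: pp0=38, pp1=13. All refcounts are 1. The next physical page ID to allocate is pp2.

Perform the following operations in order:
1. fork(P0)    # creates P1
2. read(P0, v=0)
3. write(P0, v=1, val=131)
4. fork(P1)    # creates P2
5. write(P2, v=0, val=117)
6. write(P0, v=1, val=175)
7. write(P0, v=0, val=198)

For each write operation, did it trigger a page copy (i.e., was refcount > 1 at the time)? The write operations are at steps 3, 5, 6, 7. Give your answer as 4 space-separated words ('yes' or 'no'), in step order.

Op 1: fork(P0) -> P1. 2 ppages; refcounts: pp0:2 pp1:2
Op 2: read(P0, v0) -> 38. No state change.
Op 3: write(P0, v1, 131). refcount(pp1)=2>1 -> COPY to pp2. 3 ppages; refcounts: pp0:2 pp1:1 pp2:1
Op 4: fork(P1) -> P2. 3 ppages; refcounts: pp0:3 pp1:2 pp2:1
Op 5: write(P2, v0, 117). refcount(pp0)=3>1 -> COPY to pp3. 4 ppages; refcounts: pp0:2 pp1:2 pp2:1 pp3:1
Op 6: write(P0, v1, 175). refcount(pp2)=1 -> write in place. 4 ppages; refcounts: pp0:2 pp1:2 pp2:1 pp3:1
Op 7: write(P0, v0, 198). refcount(pp0)=2>1 -> COPY to pp4. 5 ppages; refcounts: pp0:1 pp1:2 pp2:1 pp3:1 pp4:1

yes yes no yes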